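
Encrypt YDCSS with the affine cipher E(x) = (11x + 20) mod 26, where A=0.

Y(24): 11·24+20=284≡24 → Y
D(3): 11·3+20=53≡1 → B
C(2): 11·2+20=42≡16 → Q
S(18): 11·18+20=218≡10 → K
S(18): 11·18+20=218≡10 → K

YBQKK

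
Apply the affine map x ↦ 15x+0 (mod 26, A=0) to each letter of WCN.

SEN

W(22): 15·22+0=330≡18 → S
C(2): 15·2+0=30≡4 → E
N(13): 15·13+0=195≡13 → N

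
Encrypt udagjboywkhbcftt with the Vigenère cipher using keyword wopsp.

qrpyyxcnozdprxip

Repeat the key across the message: wopspwopspwopspw
u(20)+w(22): 42≡16 → q
d(3)+o(14): 17 → r
a(0)+p(15): 15 → p
g(6)+s(18): 24 → y
j(9)+p(15): 24 → y
b(1)+w(22): 23 → x
o(14)+o(14): 28≡2 → c
y(24)+p(15): 39≡13 → n
w(22)+s(18): 40≡14 → o
k(10)+p(15): 25 → z
h(7)+w(22): 29≡3 → d
b(1)+o(14): 15 → p
c(2)+p(15): 17 → r
f(5)+s(18): 23 → x
t(19)+p(15): 34≡8 → i
t(19)+w(22): 41≡15 → p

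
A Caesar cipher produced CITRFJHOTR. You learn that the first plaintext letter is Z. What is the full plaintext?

ZFQOCGELQO

From the crib: C(2)−Z(25)=-23≡3, so the shift is 3.
Subtract 3 from each ciphertext letter:
C(2): 2−3=-1≡25 → Z
I(8): 8−3=5 → F
T(19): 19−3=16 → Q
R(17): 17−3=14 → O
F(5): 5−3=2 → C
J(9): 9−3=6 → G
H(7): 7−3=4 → E
O(14): 14−3=11 → L
T(19): 19−3=16 → Q
R(17): 17−3=14 → O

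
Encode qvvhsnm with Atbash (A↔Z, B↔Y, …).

q(16) → j(9)
v(21) → e(4)
v(21) → e(4)
h(7) → s(18)
s(18) → h(7)
n(13) → m(12)
m(12) → n(13)

jeeshmn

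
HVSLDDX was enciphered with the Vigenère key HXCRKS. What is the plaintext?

AYQUTLQ

Repeat the key across the ciphertext: HXCRKSH
H(7)−H(7): 0 → A
V(21)−X(23): -2≡24 → Y
S(18)−C(2): 16 → Q
L(11)−R(17): -6≡20 → U
D(3)−K(10): -7≡19 → T
D(3)−S(18): -15≡11 → L
X(23)−H(7): 16 → Q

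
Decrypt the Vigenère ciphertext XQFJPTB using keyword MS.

LYTRDBP

Repeat the key across the ciphertext: MSMSMSM
X(23)−M(12): 11 → L
Q(16)−S(18): -2≡24 → Y
F(5)−M(12): -7≡19 → T
J(9)−S(18): -9≡17 → R
P(15)−M(12): 3 → D
T(19)−S(18): 1 → B
B(1)−M(12): -11≡15 → P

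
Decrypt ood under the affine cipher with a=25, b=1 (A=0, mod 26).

The inverse of 25 mod 26 is 25, since 25·25=625≡1. Apply D(y)=25·(y−1) mod 26:
o(14): 25·(14−1)=325≡13 → n
o(14): 25·(14−1)=325≡13 → n
d(3): 25·(3−1)=50≡24 → y

nny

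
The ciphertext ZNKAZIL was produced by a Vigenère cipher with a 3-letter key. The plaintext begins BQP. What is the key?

Subtract each crib letter from the matching ciphertext letter (mod 26):
Z(25)−B(1)=24 → Y
N(13)−Q(16)=-3≡23 → X
K(10)−P(15)=-5≡21 → V

YXV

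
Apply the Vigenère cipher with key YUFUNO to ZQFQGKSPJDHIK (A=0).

XKKKTYQJOXUWI

Repeat the key across the message: YUFUNOYUFUNOY
Z(25)+Y(24): 49≡23 → X
Q(16)+U(20): 36≡10 → K
F(5)+F(5): 10 → K
Q(16)+U(20): 36≡10 → K
G(6)+N(13): 19 → T
K(10)+O(14): 24 → Y
S(18)+Y(24): 42≡16 → Q
P(15)+U(20): 35≡9 → J
J(9)+F(5): 14 → O
D(3)+U(20): 23 → X
H(7)+N(13): 20 → U
I(8)+O(14): 22 → W
K(10)+Y(24): 34≡8 → I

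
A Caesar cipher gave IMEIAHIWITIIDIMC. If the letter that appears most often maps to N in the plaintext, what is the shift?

The most frequent ciphertext letter is I (appears 7 times).
I is position 8; N is position 13.
Shift = -5≡21.

21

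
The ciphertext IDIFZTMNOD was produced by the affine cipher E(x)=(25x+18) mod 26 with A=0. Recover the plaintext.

KPKNTZGFEP

The inverse of 25 mod 26 is 25, since 25·25=625≡1. Apply D(y)=25·(y−18) mod 26:
I(8): 25·(8−18)=-250≡10 → K
D(3): 25·(3−18)=-375≡15 → P
I(8): 25·(8−18)=-250≡10 → K
F(5): 25·(5−18)=-325≡13 → N
Z(25): 25·(25−18)=175≡19 → T
T(19): 25·(19−18)=25 → Z
M(12): 25·(12−18)=-150≡6 → G
N(13): 25·(13−18)=-125≡5 → F
O(14): 25·(14−18)=-100≡4 → E
D(3): 25·(3−18)=-375≡15 → P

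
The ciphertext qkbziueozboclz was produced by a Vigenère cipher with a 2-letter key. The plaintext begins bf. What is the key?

pf

Subtract each crib letter from the matching ciphertext letter (mod 26):
q(16)−b(1)=15 → p
k(10)−f(5)=5 → f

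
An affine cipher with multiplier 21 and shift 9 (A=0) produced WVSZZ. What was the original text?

NITCC

The inverse of 21 mod 26 is 5, since 21·5=105≡1. Apply D(y)=5·(y−9) mod 26:
W(22): 5·(22−9)=65≡13 → N
V(21): 5·(21−9)=60≡8 → I
S(18): 5·(18−9)=45≡19 → T
Z(25): 5·(25−9)=80≡2 → C
Z(25): 5·(25−9)=80≡2 → C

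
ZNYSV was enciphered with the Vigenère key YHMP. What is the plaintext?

BGMDX

Repeat the key across the ciphertext: YHMPY
Z(25)−Y(24): 1 → B
N(13)−H(7): 6 → G
Y(24)−M(12): 12 → M
S(18)−P(15): 3 → D
V(21)−Y(24): -3≡23 → X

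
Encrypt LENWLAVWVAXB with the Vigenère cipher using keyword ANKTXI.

LRXPIIVJFTUJ

Repeat the key across the message: ANKTXIANKTXI
L(11)+A(0): 11 → L
E(4)+N(13): 17 → R
N(13)+K(10): 23 → X
W(22)+T(19): 41≡15 → P
L(11)+X(23): 34≡8 → I
A(0)+I(8): 8 → I
V(21)+A(0): 21 → V
W(22)+N(13): 35≡9 → J
V(21)+K(10): 31≡5 → F
A(0)+T(19): 19 → T
X(23)+X(23): 46≡20 → U
B(1)+I(8): 9 → J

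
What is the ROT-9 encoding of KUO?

K(10): 10+9=19 → T
U(20): 20+9=29≡3 → D
O(14): 14+9=23 → X

TDX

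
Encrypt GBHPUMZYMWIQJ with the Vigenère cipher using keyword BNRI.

Repeat the key across the message: BNRIBNRIBNRIB
G(6)+B(1): 7 → H
B(1)+N(13): 14 → O
H(7)+R(17): 24 → Y
P(15)+I(8): 23 → X
U(20)+B(1): 21 → V
M(12)+N(13): 25 → Z
Z(25)+R(17): 42≡16 → Q
Y(24)+I(8): 32≡6 → G
M(12)+B(1): 13 → N
W(22)+N(13): 35≡9 → J
I(8)+R(17): 25 → Z
Q(16)+I(8): 24 → Y
J(9)+B(1): 10 → K

HOYXVZQGNJZYK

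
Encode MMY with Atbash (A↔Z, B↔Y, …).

NNB

M(12) → N(13)
M(12) → N(13)
Y(24) → B(1)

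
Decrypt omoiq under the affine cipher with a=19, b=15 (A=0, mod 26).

The inverse of 19 mod 26 is 11, since 19·11=209≡1. Apply D(y)=11·(y−15) mod 26:
o(14): 11·(14−15)=-11≡15 → p
m(12): 11·(12−15)=-33≡19 → t
o(14): 11·(14−15)=-11≡15 → p
i(8): 11·(8−15)=-77≡1 → b
q(16): 11·(16−15)=11 → l

ptpbl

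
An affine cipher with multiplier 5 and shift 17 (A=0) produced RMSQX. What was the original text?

AZVFW

The inverse of 5 mod 26 is 21, since 5·21=105≡1. Apply D(y)=21·(y−17) mod 26:
R(17): 21·(17−17)=0 → A
M(12): 21·(12−17)=-105≡25 → Z
S(18): 21·(18−17)=21 → V
Q(16): 21·(16−17)=-21≡5 → F
X(23): 21·(23−17)=126≡22 → W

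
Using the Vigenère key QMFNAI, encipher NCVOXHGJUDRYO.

Repeat the key across the message: QMFNAIQMFNAIQ
N(13)+Q(16): 29≡3 → D
C(2)+M(12): 14 → O
V(21)+F(5): 26≡0 → A
O(14)+N(13): 27≡1 → B
X(23)+A(0): 23 → X
H(7)+I(8): 15 → P
G(6)+Q(16): 22 → W
J(9)+M(12): 21 → V
U(20)+F(5): 25 → Z
D(3)+N(13): 16 → Q
R(17)+A(0): 17 → R
Y(24)+I(8): 32≡6 → G
O(14)+Q(16): 30≡4 → E

DOABXPWVZQRGE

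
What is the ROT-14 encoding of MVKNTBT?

M(12): 12+14=26≡0 → A
V(21): 21+14=35≡9 → J
K(10): 10+14=24 → Y
N(13): 13+14=27≡1 → B
T(19): 19+14=33≡7 → H
B(1): 1+14=15 → P
T(19): 19+14=33≡7 → H

AJYBHPH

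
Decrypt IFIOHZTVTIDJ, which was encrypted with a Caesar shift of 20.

I(8): 8−20=-12≡14 → O
F(5): 5−20=-15≡11 → L
I(8): 8−20=-12≡14 → O
O(14): 14−20=-6≡20 → U
H(7): 7−20=-13≡13 → N
Z(25): 25−20=5 → F
T(19): 19−20=-1≡25 → Z
V(21): 21−20=1 → B
T(19): 19−20=-1≡25 → Z
I(8): 8−20=-12≡14 → O
D(3): 3−20=-17≡9 → J
J(9): 9−20=-11≡15 → P

OLOUNFZBZOJP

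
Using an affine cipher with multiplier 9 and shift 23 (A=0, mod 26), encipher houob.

itvtg

h(7): 9·7+23=86≡8 → i
o(14): 9·14+23=149≡19 → t
u(20): 9·20+23=203≡21 → v
o(14): 9·14+23=149≡19 → t
b(1): 9·1+23=32≡6 → g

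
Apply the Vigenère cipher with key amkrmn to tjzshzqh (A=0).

tvjjtmqt

Repeat the key across the message: amkrmnam
t(19)+a(0): 19 → t
j(9)+m(12): 21 → v
z(25)+k(10): 35≡9 → j
s(18)+r(17): 35≡9 → j
h(7)+m(12): 19 → t
z(25)+n(13): 38≡12 → m
q(16)+a(0): 16 → q
h(7)+m(12): 19 → t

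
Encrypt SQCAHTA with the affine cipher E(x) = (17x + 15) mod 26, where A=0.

JBXPEAP

S(18): 17·18+15=321≡9 → J
Q(16): 17·16+15=287≡1 → B
C(2): 17·2+15=49≡23 → X
A(0): 17·0+15=15 → P
H(7): 17·7+15=134≡4 → E
T(19): 17·19+15=338≡0 → A
A(0): 17·0+15=15 → P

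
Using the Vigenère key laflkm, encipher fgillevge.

qgnwvqggj

Repeat the key across the message: laflkmlaf
f(5)+l(11): 16 → q
g(6)+a(0): 6 → g
i(8)+f(5): 13 → n
l(11)+l(11): 22 → w
l(11)+k(10): 21 → v
e(4)+m(12): 16 → q
v(21)+l(11): 32≡6 → g
g(6)+a(0): 6 → g
e(4)+f(5): 9 → j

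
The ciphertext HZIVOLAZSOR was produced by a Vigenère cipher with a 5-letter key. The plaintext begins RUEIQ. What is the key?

QFENY

Subtract each crib letter from the matching ciphertext letter (mod 26):
H(7)−R(17)=-10≡16 → Q
Z(25)−U(20)=5 → F
I(8)−E(4)=4 → E
V(21)−I(8)=13 → N
O(14)−Q(16)=-2≡24 → Y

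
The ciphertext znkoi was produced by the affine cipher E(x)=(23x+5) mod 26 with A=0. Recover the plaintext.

The inverse of 23 mod 26 is 17, since 23·17=391≡1. Apply D(y)=17·(y−5) mod 26:
z(25): 17·(25−5)=340≡2 → c
n(13): 17·(13−5)=136≡6 → g
k(10): 17·(10−5)=85≡7 → h
o(14): 17·(14−5)=153≡23 → x
i(8): 17·(8−5)=51≡25 → z

cghxz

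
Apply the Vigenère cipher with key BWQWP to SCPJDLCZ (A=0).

TYFFSMYP

Repeat the key across the message: BWQWPBWQ
S(18)+B(1): 19 → T
C(2)+W(22): 24 → Y
P(15)+Q(16): 31≡5 → F
J(9)+W(22): 31≡5 → F
D(3)+P(15): 18 → S
L(11)+B(1): 12 → M
C(2)+W(22): 24 → Y
Z(25)+Q(16): 41≡15 → P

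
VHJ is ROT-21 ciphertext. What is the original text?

V(21): 21−21=0 → A
H(7): 7−21=-14≡12 → M
J(9): 9−21=-12≡14 → O

AMO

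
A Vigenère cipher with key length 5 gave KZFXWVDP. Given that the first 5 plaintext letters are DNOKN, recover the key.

HMRNJ

Subtract each crib letter from the matching ciphertext letter (mod 26):
K(10)−D(3)=7 → H
Z(25)−N(13)=12 → M
F(5)−O(14)=-9≡17 → R
X(23)−K(10)=13 → N
W(22)−N(13)=9 → J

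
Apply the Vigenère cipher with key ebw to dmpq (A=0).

hnlu

Repeat the key across the message: ebwe
d(3)+e(4): 7 → h
m(12)+b(1): 13 → n
p(15)+w(22): 37≡11 → l
q(16)+e(4): 20 → u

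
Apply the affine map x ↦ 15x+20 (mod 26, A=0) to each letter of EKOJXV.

E(4): 15·4+20=80≡2 → C
K(10): 15·10+20=170≡14 → O
O(14): 15·14+20=230≡22 → W
J(9): 15·9+20=155≡25 → Z
X(23): 15·23+20=365≡1 → B
V(21): 15·21+20=335≡23 → X

COWZBX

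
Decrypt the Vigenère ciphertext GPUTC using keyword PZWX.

RQYWN

Repeat the key across the ciphertext: PZWXP
G(6)−P(15): -9≡17 → R
P(15)−Z(25): -10≡16 → Q
U(20)−W(22): -2≡24 → Y
T(19)−X(23): -4≡22 → W
C(2)−P(15): -13≡13 → N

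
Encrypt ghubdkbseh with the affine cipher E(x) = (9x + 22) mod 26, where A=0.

yhufxifcgh

g(6): 9·6+22=76≡24 → y
h(7): 9·7+22=85≡7 → h
u(20): 9·20+22=202≡20 → u
b(1): 9·1+22=31≡5 → f
d(3): 9·3+22=49≡23 → x
k(10): 9·10+22=112≡8 → i
b(1): 9·1+22=31≡5 → f
s(18): 9·18+22=184≡2 → c
e(4): 9·4+22=58≡6 → g
h(7): 9·7+22=85≡7 → h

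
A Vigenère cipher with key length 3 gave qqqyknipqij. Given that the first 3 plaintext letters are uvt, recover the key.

wvx

Subtract each crib letter from the matching ciphertext letter (mod 26):
q(16)−u(20)=-4≡22 → w
q(16)−v(21)=-5≡21 → v
q(16)−t(19)=-3≡23 → x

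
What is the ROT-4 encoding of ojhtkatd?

snlxoexh

o(14): 14+4=18 → s
j(9): 9+4=13 → n
h(7): 7+4=11 → l
t(19): 19+4=23 → x
k(10): 10+4=14 → o
a(0): 0+4=4 → e
t(19): 19+4=23 → x
d(3): 3+4=7 → h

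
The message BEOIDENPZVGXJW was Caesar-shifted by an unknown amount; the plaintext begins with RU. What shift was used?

10

From the crib: B(1)−R(17)=-16≡10, so the shift is 10.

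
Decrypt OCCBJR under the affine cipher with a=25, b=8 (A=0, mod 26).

The inverse of 25 mod 26 is 25, since 25·25=625≡1. Apply D(y)=25·(y−8) mod 26:
O(14): 25·(14−8)=150≡20 → U
C(2): 25·(2−8)=-150≡6 → G
C(2): 25·(2−8)=-150≡6 → G
B(1): 25·(1−8)=-175≡7 → H
J(9): 25·(9−8)=25 → Z
R(17): 25·(17−8)=225≡17 → R

UGGHZR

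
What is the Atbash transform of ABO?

ZYL

A(0) → Z(25)
B(1) → Y(24)
O(14) → L(11)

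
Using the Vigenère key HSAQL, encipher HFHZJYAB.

Repeat the key across the message: HSAQLHSA
H(7)+H(7): 14 → O
F(5)+S(18): 23 → X
H(7)+A(0): 7 → H
Z(25)+Q(16): 41≡15 → P
J(9)+L(11): 20 → U
Y(24)+H(7): 31≡5 → F
A(0)+S(18): 18 → S
B(1)+A(0): 1 → B

OXHPUFSB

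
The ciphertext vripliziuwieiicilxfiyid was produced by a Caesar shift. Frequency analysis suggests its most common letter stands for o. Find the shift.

The most frequent ciphertext letter is i (appears 9 times).
i is position 8; o is position 14.
Shift = -6≡20.

20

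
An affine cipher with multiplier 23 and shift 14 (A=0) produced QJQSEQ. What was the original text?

The inverse of 23 mod 26 is 17, since 23·17=391≡1. Apply D(y)=17·(y−14) mod 26:
Q(16): 17·(16−14)=34≡8 → I
J(9): 17·(9−14)=-85≡19 → T
Q(16): 17·(16−14)=34≡8 → I
S(18): 17·(18−14)=68≡16 → Q
E(4): 17·(4−14)=-170≡12 → M
Q(16): 17·(16−14)=34≡8 → I

ITIQMI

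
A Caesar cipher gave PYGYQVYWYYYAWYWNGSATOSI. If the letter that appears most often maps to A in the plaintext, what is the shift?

24

The most frequent ciphertext letter is Y (appears 7 times).
Y is position 24; A is position 0.
Shift = 24.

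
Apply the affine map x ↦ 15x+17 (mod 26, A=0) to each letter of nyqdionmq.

n(13): 15·13+17=212≡4 → e
y(24): 15·24+17=377≡13 → n
q(16): 15·16+17=257≡23 → x
d(3): 15·3+17=62≡10 → k
i(8): 15·8+17=137≡7 → h
o(14): 15·14+17=227≡19 → t
n(13): 15·13+17=212≡4 → e
m(12): 15·12+17=197≡15 → p
q(16): 15·16+17=257≡23 → x

enxkhtepx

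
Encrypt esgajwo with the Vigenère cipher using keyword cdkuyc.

Repeat the key across the message: cdkuycc
e(4)+c(2): 6 → g
s(18)+d(3): 21 → v
g(6)+k(10): 16 → q
a(0)+u(20): 20 → u
j(9)+y(24): 33≡7 → h
w(22)+c(2): 24 → y
o(14)+c(2): 16 → q

gvquhyq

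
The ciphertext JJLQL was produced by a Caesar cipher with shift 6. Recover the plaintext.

J(9): 9−6=3 → D
J(9): 9−6=3 → D
L(11): 11−6=5 → F
Q(16): 16−6=10 → K
L(11): 11−6=5 → F

DDFKF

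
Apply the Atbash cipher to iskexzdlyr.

rhpvcawobi

i(8) → r(17)
s(18) → h(7)
k(10) → p(15)
e(4) → v(21)
x(23) → c(2)
z(25) → a(0)
d(3) → w(22)
l(11) → o(14)
y(24) → b(1)
r(17) → i(8)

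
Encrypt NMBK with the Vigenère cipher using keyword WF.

JRXP

Repeat the key across the message: WFWF
N(13)+W(22): 35≡9 → J
M(12)+F(5): 17 → R
B(1)+W(22): 23 → X
K(10)+F(5): 15 → P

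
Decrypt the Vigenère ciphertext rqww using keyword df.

Repeat the key across the ciphertext: dfdf
r(17)−d(3): 14 → o
q(16)−f(5): 11 → l
w(22)−d(3): 19 → t
w(22)−f(5): 17 → r

oltr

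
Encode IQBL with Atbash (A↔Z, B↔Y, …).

I(8) → R(17)
Q(16) → J(9)
B(1) → Y(24)
L(11) → O(14)

RJYO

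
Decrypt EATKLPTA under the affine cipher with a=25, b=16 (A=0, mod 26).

MQXGFBXQ

The inverse of 25 mod 26 is 25, since 25·25=625≡1. Apply D(y)=25·(y−16) mod 26:
E(4): 25·(4−16)=-300≡12 → M
A(0): 25·(0−16)=-400≡16 → Q
T(19): 25·(19−16)=75≡23 → X
K(10): 25·(10−16)=-150≡6 → G
L(11): 25·(11−16)=-125≡5 → F
P(15): 25·(15−16)=-25≡1 → B
T(19): 25·(19−16)=75≡23 → X
A(0): 25·(0−16)=-400≡16 → Q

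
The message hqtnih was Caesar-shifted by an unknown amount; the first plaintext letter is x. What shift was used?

From the crib: h(7)−x(23)=-16≡10, so the shift is 10.

10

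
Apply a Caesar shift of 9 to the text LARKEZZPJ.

UJATNIIYS

L(11): 11+9=20 → U
A(0): 0+9=9 → J
R(17): 17+9=26≡0 → A
K(10): 10+9=19 → T
E(4): 4+9=13 → N
Z(25): 25+9=34≡8 → I
Z(25): 25+9=34≡8 → I
P(15): 15+9=24 → Y
J(9): 9+9=18 → S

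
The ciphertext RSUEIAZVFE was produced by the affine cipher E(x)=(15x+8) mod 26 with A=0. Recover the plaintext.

LSGYAWPNFY

The inverse of 15 mod 26 is 7, since 15·7=105≡1. Apply D(y)=7·(y−8) mod 26:
R(17): 7·(17−8)=63≡11 → L
S(18): 7·(18−8)=70≡18 → S
U(20): 7·(20−8)=84≡6 → G
E(4): 7·(4−8)=-28≡24 → Y
I(8): 7·(8−8)=0 → A
A(0): 7·(0−8)=-56≡22 → W
Z(25): 7·(25−8)=119≡15 → P
V(21): 7·(21−8)=91≡13 → N
F(5): 7·(5−8)=-21≡5 → F
E(4): 7·(4−8)=-28≡24 → Y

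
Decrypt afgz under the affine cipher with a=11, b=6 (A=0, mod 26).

qhax

The inverse of 11 mod 26 is 19, since 11·19=209≡1. Apply D(y)=19·(y−6) mod 26:
a(0): 19·(0−6)=-114≡16 → q
f(5): 19·(5−6)=-19≡7 → h
g(6): 19·(6−6)=0 → a
z(25): 19·(25−6)=361≡23 → x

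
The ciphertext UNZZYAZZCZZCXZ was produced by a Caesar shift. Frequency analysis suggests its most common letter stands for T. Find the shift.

The most frequent ciphertext letter is Z (appears 7 times).
Z is position 25; T is position 19.
Shift = 6.

6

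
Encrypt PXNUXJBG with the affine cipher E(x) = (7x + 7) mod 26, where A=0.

IMURMSOX

P(15): 7·15+7=112≡8 → I
X(23): 7·23+7=168≡12 → M
N(13): 7·13+7=98≡20 → U
U(20): 7·20+7=147≡17 → R
X(23): 7·23+7=168≡12 → M
J(9): 7·9+7=70≡18 → S
B(1): 7·1+7=14 → O
G(6): 7·6+7=49≡23 → X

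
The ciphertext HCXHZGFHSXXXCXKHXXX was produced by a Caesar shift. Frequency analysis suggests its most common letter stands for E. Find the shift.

The most frequent ciphertext letter is X (appears 8 times).
X is position 23; E is position 4.
Shift = 19.

19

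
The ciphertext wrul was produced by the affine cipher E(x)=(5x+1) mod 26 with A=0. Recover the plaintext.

The inverse of 5 mod 26 is 21, since 5·21=105≡1. Apply D(y)=21·(y−1) mod 26:
w(22): 21·(22−1)=441≡25 → z
r(17): 21·(17−1)=336≡24 → y
u(20): 21·(20−1)=399≡9 → j
l(11): 21·(11−1)=210≡2 → c

zyjc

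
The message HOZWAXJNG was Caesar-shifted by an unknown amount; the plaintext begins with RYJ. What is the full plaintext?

From the crib: H(7)−R(17)=-10≡16, so the shift is 16.
Subtract 16 from each ciphertext letter:
H(7): 7−16=-9≡17 → R
O(14): 14−16=-2≡24 → Y
Z(25): 25−16=9 → J
W(22): 22−16=6 → G
A(0): 0−16=-16≡10 → K
X(23): 23−16=7 → H
J(9): 9−16=-7≡19 → T
N(13): 13−16=-3≡23 → X
G(6): 6−16=-10≡16 → Q

RYJGKHTXQ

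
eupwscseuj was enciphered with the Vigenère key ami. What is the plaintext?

Repeat the key across the ciphertext: amiamiamia
e(4)−a(0): 4 → e
u(20)−m(12): 8 → i
p(15)−i(8): 7 → h
w(22)−a(0): 22 → w
s(18)−m(12): 6 → g
c(2)−i(8): -6≡20 → u
s(18)−a(0): 18 → s
e(4)−m(12): -8≡18 → s
u(20)−i(8): 12 → m
j(9)−a(0): 9 → j

eihwgussmj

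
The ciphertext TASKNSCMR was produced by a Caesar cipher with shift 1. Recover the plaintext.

SZRJMRBLQ

T(19): 19−1=18 → S
A(0): 0−1=-1≡25 → Z
S(18): 18−1=17 → R
K(10): 10−1=9 → J
N(13): 13−1=12 → M
S(18): 18−1=17 → R
C(2): 2−1=1 → B
M(12): 12−1=11 → L
R(17): 17−1=16 → Q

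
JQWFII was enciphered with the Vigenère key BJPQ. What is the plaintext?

Repeat the key across the ciphertext: BJPQBJ
J(9)−B(1): 8 → I
Q(16)−J(9): 7 → H
W(22)−P(15): 7 → H
F(5)−Q(16): -11≡15 → P
I(8)−B(1): 7 → H
I(8)−J(9): -1≡25 → Z

IHHPHZ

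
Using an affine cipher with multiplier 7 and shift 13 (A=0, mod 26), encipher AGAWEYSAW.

NDNLPZJNL

A(0): 7·0+13=13 → N
G(6): 7·6+13=55≡3 → D
A(0): 7·0+13=13 → N
W(22): 7·22+13=167≡11 → L
E(4): 7·4+13=41≡15 → P
Y(24): 7·24+13=181≡25 → Z
S(18): 7·18+13=139≡9 → J
A(0): 7·0+13=13 → N
W(22): 7·22+13=167≡11 → L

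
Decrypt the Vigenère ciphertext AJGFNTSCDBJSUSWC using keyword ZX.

Repeat the key across the ciphertext: ZXZXZXZXZXZXZXZX
A(0)−Z(25): -25≡1 → B
J(9)−X(23): -14≡12 → M
G(6)−Z(25): -19≡7 → H
F(5)−X(23): -18≡8 → I
N(13)−Z(25): -12≡14 → O
T(19)−X(23): -4≡22 → W
S(18)−Z(25): -7≡19 → T
C(2)−X(23): -21≡5 → F
D(3)−Z(25): -22≡4 → E
B(1)−X(23): -22≡4 → E
J(9)−Z(25): -16≡10 → K
S(18)−X(23): -5≡21 → V
U(20)−Z(25): -5≡21 → V
S(18)−X(23): -5≡21 → V
W(22)−Z(25): -3≡23 → X
C(2)−X(23): -21≡5 → F

BMHIOWTFEEKVVVXF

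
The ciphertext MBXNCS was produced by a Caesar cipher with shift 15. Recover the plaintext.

XMIYND

M(12): 12−15=-3≡23 → X
B(1): 1−15=-14≡12 → M
X(23): 23−15=8 → I
N(13): 13−15=-2≡24 → Y
C(2): 2−15=-13≡13 → N
S(18): 18−15=3 → D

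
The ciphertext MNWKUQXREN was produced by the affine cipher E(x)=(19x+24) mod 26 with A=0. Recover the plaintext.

YJECIQPBOJ

The inverse of 19 mod 26 is 11, since 19·11=209≡1. Apply D(y)=11·(y−24) mod 26:
M(12): 11·(12−24)=-132≡24 → Y
N(13): 11·(13−24)=-121≡9 → J
W(22): 11·(22−24)=-22≡4 → E
K(10): 11·(10−24)=-154≡2 → C
U(20): 11·(20−24)=-44≡8 → I
Q(16): 11·(16−24)=-88≡16 → Q
X(23): 11·(23−24)=-11≡15 → P
R(17): 11·(17−24)=-77≡1 → B
E(4): 11·(4−24)=-220≡14 → O
N(13): 11·(13−24)=-121≡9 → J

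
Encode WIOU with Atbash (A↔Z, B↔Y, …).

DRLF

W(22) → D(3)
I(8) → R(17)
O(14) → L(11)
U(20) → F(5)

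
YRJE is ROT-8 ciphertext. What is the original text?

Y(24): 24−8=16 → Q
R(17): 17−8=9 → J
J(9): 9−8=1 → B
E(4): 4−8=-4≡22 → W

QJBW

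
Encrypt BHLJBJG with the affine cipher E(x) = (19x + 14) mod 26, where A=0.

HRPDHDY

B(1): 19·1+14=33≡7 → H
H(7): 19·7+14=147≡17 → R
L(11): 19·11+14=223≡15 → P
J(9): 19·9+14=185≡3 → D
B(1): 19·1+14=33≡7 → H
J(9): 19·9+14=185≡3 → D
G(6): 19·6+14=128≡24 → Y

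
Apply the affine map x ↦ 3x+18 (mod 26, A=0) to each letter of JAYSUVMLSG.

TSMUADCZUK

J(9): 3·9+18=45≡19 → T
A(0): 3·0+18=18 → S
Y(24): 3·24+18=90≡12 → M
S(18): 3·18+18=72≡20 → U
U(20): 3·20+18=78≡0 → A
V(21): 3·21+18=81≡3 → D
M(12): 3·12+18=54≡2 → C
L(11): 3·11+18=51≡25 → Z
S(18): 3·18+18=72≡20 → U
G(6): 3·6+18=36≡10 → K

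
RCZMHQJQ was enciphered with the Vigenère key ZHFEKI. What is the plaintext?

Repeat the key across the ciphertext: ZHFEKIZH
R(17)−Z(25): -8≡18 → S
C(2)−H(7): -5≡21 → V
Z(25)−F(5): 20 → U
M(12)−E(4): 8 → I
H(7)−K(10): -3≡23 → X
Q(16)−I(8): 8 → I
J(9)−Z(25): -16≡10 → K
Q(16)−H(7): 9 → J

SVUIXIKJ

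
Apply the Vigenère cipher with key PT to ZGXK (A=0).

Repeat the key across the message: PTPT
Z(25)+P(15): 40≡14 → O
G(6)+T(19): 25 → Z
X(23)+P(15): 38≡12 → M
K(10)+T(19): 29≡3 → D

OZMD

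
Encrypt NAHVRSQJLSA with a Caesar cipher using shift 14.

N(13): 13+14=27≡1 → B
A(0): 0+14=14 → O
H(7): 7+14=21 → V
V(21): 21+14=35≡9 → J
R(17): 17+14=31≡5 → F
S(18): 18+14=32≡6 → G
Q(16): 16+14=30≡4 → E
J(9): 9+14=23 → X
L(11): 11+14=25 → Z
S(18): 18+14=32≡6 → G
A(0): 0+14=14 → O

BOVJFGEXZGO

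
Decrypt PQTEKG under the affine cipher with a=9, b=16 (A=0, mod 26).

The inverse of 9 mod 26 is 3, since 9·3=27≡1. Apply D(y)=3·(y−16) mod 26:
P(15): 3·(15−16)=-3≡23 → X
Q(16): 3·(16−16)=0 → A
T(19): 3·(19−16)=9 → J
E(4): 3·(4−16)=-36≡16 → Q
K(10): 3·(10−16)=-18≡8 → I
G(6): 3·(6−16)=-30≡22 → W

XAJQIW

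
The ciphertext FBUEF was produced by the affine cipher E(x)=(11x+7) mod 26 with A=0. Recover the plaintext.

OQNVO

The inverse of 11 mod 26 is 19, since 11·19=209≡1. Apply D(y)=19·(y−7) mod 26:
F(5): 19·(5−7)=-38≡14 → O
B(1): 19·(1−7)=-114≡16 → Q
U(20): 19·(20−7)=247≡13 → N
E(4): 19·(4−7)=-57≡21 → V
F(5): 19·(5−7)=-38≡14 → O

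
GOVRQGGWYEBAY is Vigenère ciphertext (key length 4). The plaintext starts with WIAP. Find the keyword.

KGVC

Subtract each crib letter from the matching ciphertext letter (mod 26):
G(6)−W(22)=-16≡10 → K
O(14)−I(8)=6 → G
V(21)−A(0)=21 → V
R(17)−P(15)=2 → C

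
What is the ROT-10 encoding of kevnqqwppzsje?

k(10): 10+10=20 → u
e(4): 4+10=14 → o
v(21): 21+10=31≡5 → f
n(13): 13+10=23 → x
q(16): 16+10=26≡0 → a
q(16): 16+10=26≡0 → a
w(22): 22+10=32≡6 → g
p(15): 15+10=25 → z
p(15): 15+10=25 → z
z(25): 25+10=35≡9 → j
s(18): 18+10=28≡2 → c
j(9): 9+10=19 → t
e(4): 4+10=14 → o

uofxaagzzjcto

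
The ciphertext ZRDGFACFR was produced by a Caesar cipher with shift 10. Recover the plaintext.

Z(25): 25−10=15 → P
R(17): 17−10=7 → H
D(3): 3−10=-7≡19 → T
G(6): 6−10=-4≡22 → W
F(5): 5−10=-5≡21 → V
A(0): 0−10=-10≡16 → Q
C(2): 2−10=-8≡18 → S
F(5): 5−10=-5≡21 → V
R(17): 17−10=7 → H

PHTWVQSVH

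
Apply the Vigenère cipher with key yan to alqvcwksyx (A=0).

Repeat the key across the message: yanyanyany
a(0)+y(24): 24 → y
l(11)+a(0): 11 → l
q(16)+n(13): 29≡3 → d
v(21)+y(24): 45≡19 → t
c(2)+a(0): 2 → c
w(22)+n(13): 35≡9 → j
k(10)+y(24): 34≡8 → i
s(18)+a(0): 18 → s
y(24)+n(13): 37≡11 → l
x(23)+y(24): 47≡21 → v

yldtcjislv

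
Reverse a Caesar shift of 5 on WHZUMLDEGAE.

RCUPHGYZBVZ

W(22): 22−5=17 → R
H(7): 7−5=2 → C
Z(25): 25−5=20 → U
U(20): 20−5=15 → P
M(12): 12−5=7 → H
L(11): 11−5=6 → G
D(3): 3−5=-2≡24 → Y
E(4): 4−5=-1≡25 → Z
G(6): 6−5=1 → B
A(0): 0−5=-5≡21 → V
E(4): 4−5=-1≡25 → Z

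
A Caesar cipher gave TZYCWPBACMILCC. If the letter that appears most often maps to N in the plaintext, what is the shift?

The most frequent ciphertext letter is C (appears 4 times).
C is position 2; N is position 13.
Shift = -11≡15.

15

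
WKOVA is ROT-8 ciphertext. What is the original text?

OCGNS

W(22): 22−8=14 → O
K(10): 10−8=2 → C
O(14): 14−8=6 → G
V(21): 21−8=13 → N
A(0): 0−8=-8≡18 → S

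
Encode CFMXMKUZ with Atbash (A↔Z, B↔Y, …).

C(2) → X(23)
F(5) → U(20)
M(12) → N(13)
X(23) → C(2)
M(12) → N(13)
K(10) → P(15)
U(20) → F(5)
Z(25) → A(0)

XUNCNPFA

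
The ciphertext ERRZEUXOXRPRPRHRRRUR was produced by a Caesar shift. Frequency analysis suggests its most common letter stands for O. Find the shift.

The most frequent ciphertext letter is R (appears 9 times).
R is position 17; O is position 14.
Shift = 3.

3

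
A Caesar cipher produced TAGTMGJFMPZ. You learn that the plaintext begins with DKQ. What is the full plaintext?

DKQDWQTPWZJ

From the crib: T(19)−D(3)=16, so the shift is 16.
Subtract 16 from each ciphertext letter:
T(19): 19−16=3 → D
A(0): 0−16=-16≡10 → K
G(6): 6−16=-10≡16 → Q
T(19): 19−16=3 → D
M(12): 12−16=-4≡22 → W
G(6): 6−16=-10≡16 → Q
J(9): 9−16=-7≡19 → T
F(5): 5−16=-11≡15 → P
M(12): 12−16=-4≡22 → W
P(15): 15−16=-1≡25 → Z
Z(25): 25−16=9 → J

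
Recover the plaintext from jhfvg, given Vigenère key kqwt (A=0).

zrjcw

Repeat the key across the ciphertext: kqwtk
j(9)−k(10): -1≡25 → z
h(7)−q(16): -9≡17 → r
f(5)−w(22): -17≡9 → j
v(21)−t(19): 2 → c
g(6)−k(10): -4≡22 → w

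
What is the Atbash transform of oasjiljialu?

lzhqroqrzof

o(14) → l(11)
a(0) → z(25)
s(18) → h(7)
j(9) → q(16)
i(8) → r(17)
l(11) → o(14)
j(9) → q(16)
i(8) → r(17)
a(0) → z(25)
l(11) → o(14)
u(20) → f(5)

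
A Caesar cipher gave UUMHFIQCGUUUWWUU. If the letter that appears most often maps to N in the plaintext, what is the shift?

7

The most frequent ciphertext letter is U (appears 7 times).
U is position 20; N is position 13.
Shift = 7.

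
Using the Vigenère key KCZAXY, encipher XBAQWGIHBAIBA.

Repeat the key across the message: KCZAXYKCZAXYK
X(23)+K(10): 33≡7 → H
B(1)+C(2): 3 → D
A(0)+Z(25): 25 → Z
Q(16)+A(0): 16 → Q
W(22)+X(23): 45≡19 → T
G(6)+Y(24): 30≡4 → E
I(8)+K(10): 18 → S
H(7)+C(2): 9 → J
B(1)+Z(25): 26≡0 → A
A(0)+A(0): 0 → A
I(8)+X(23): 31≡5 → F
B(1)+Y(24): 25 → Z
A(0)+K(10): 10 → K

HDZQTESJAAFZK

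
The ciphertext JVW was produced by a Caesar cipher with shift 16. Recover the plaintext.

TFG

J(9): 9−16=-7≡19 → T
V(21): 21−16=5 → F
W(22): 22−16=6 → G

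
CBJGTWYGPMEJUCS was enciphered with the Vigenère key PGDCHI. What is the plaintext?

NVGEMOJAMKXBFWP

Repeat the key across the ciphertext: PGDCHIPGDCHIPGD
C(2)−P(15): -13≡13 → N
B(1)−G(6): -5≡21 → V
J(9)−D(3): 6 → G
G(6)−C(2): 4 → E
T(19)−H(7): 12 → M
W(22)−I(8): 14 → O
Y(24)−P(15): 9 → J
G(6)−G(6): 0 → A
P(15)−D(3): 12 → M
M(12)−C(2): 10 → K
E(4)−H(7): -3≡23 → X
J(9)−I(8): 1 → B
U(20)−P(15): 5 → F
C(2)−G(6): -4≡22 → W
S(18)−D(3): 15 → P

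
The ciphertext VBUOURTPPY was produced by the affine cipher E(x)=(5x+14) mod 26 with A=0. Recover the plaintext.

RNWAWLBVVC

The inverse of 5 mod 26 is 21, since 5·21=105≡1. Apply D(y)=21·(y−14) mod 26:
V(21): 21·(21−14)=147≡17 → R
B(1): 21·(1−14)=-273≡13 → N
U(20): 21·(20−14)=126≡22 → W
O(14): 21·(14−14)=0 → A
U(20): 21·(20−14)=126≡22 → W
R(17): 21·(17−14)=63≡11 → L
T(19): 21·(19−14)=105≡1 → B
P(15): 21·(15−14)=21 → V
P(15): 21·(15−14)=21 → V
Y(24): 21·(24−14)=210≡2 → C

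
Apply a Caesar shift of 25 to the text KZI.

K(10): 10+25=35≡9 → J
Z(25): 25+25=50≡24 → Y
I(8): 8+25=33≡7 → H

JYH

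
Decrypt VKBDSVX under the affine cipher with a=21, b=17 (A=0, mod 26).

The inverse of 21 mod 26 is 5, since 21·5=105≡1. Apply D(y)=5·(y−17) mod 26:
V(21): 5·(21−17)=20 → U
K(10): 5·(10−17)=-35≡17 → R
B(1): 5·(1−17)=-80≡24 → Y
D(3): 5·(3−17)=-70≡8 → I
S(18): 5·(18−17)=5 → F
V(21): 5·(21−17)=20 → U
X(23): 5·(23−17)=30≡4 → E

URYIFUE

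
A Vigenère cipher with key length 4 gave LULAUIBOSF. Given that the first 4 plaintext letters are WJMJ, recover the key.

Subtract each crib letter from the matching ciphertext letter (mod 26):
L(11)−W(22)=-11≡15 → P
U(20)−J(9)=11 → L
L(11)−M(12)=-1≡25 → Z
A(0)−J(9)=-9≡17 → R

PLZR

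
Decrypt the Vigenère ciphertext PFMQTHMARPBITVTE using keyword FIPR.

KXXZOZXJMHMRONEN

Repeat the key across the ciphertext: FIPRFIPRFIPRFIPR
P(15)−F(5): 10 → K
F(5)−I(8): -3≡23 → X
M(12)−P(15): -3≡23 → X
Q(16)−R(17): -1≡25 → Z
T(19)−F(5): 14 → O
H(7)−I(8): -1≡25 → Z
M(12)−P(15): -3≡23 → X
A(0)−R(17): -17≡9 → J
R(17)−F(5): 12 → M
P(15)−I(8): 7 → H
B(1)−P(15): -14≡12 → M
I(8)−R(17): -9≡17 → R
T(19)−F(5): 14 → O
V(21)−I(8): 13 → N
T(19)−P(15): 4 → E
E(4)−R(17): -13≡13 → N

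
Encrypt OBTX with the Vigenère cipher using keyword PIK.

DJDM

Repeat the key across the message: PIKP
O(14)+P(15): 29≡3 → D
B(1)+I(8): 9 → J
T(19)+K(10): 29≡3 → D
X(23)+P(15): 38≡12 → M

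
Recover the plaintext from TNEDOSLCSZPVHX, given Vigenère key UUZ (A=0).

ZTFJUTRITFVWND

Repeat the key across the ciphertext: UUZUUZUUZUUZUU
T(19)−U(20): -1≡25 → Z
N(13)−U(20): -7≡19 → T
E(4)−Z(25): -21≡5 → F
D(3)−U(20): -17≡9 → J
O(14)−U(20): -6≡20 → U
S(18)−Z(25): -7≡19 → T
L(11)−U(20): -9≡17 → R
C(2)−U(20): -18≡8 → I
S(18)−Z(25): -7≡19 → T
Z(25)−U(20): 5 → F
P(15)−U(20): -5≡21 → V
V(21)−Z(25): -4≡22 → W
H(7)−U(20): -13≡13 → N
X(23)−U(20): 3 → D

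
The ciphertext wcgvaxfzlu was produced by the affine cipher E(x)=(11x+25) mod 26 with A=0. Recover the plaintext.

vfdctokauj

The inverse of 11 mod 26 is 19, since 11·19=209≡1. Apply D(y)=19·(y−25) mod 26:
w(22): 19·(22−25)=-57≡21 → v
c(2): 19·(2−25)=-437≡5 → f
g(6): 19·(6−25)=-361≡3 → d
v(21): 19·(21−25)=-76≡2 → c
a(0): 19·(0−25)=-475≡19 → t
x(23): 19·(23−25)=-38≡14 → o
f(5): 19·(5−25)=-380≡10 → k
z(25): 19·(25−25)=0 → a
l(11): 19·(11−25)=-266≡20 → u
u(20): 19·(20−25)=-95≡9 → j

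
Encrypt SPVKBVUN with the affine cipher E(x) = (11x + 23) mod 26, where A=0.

S(18): 11·18+23=221≡13 → N
P(15): 11·15+23=188≡6 → G
V(21): 11·21+23=254≡20 → U
K(10): 11·10+23=133≡3 → D
B(1): 11·1+23=34≡8 → I
V(21): 11·21+23=254≡20 → U
U(20): 11·20+23=243≡9 → J
N(13): 11·13+23=166≡10 → K

NGUDIUJK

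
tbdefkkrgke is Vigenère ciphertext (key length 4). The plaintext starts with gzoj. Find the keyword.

ncpv

Subtract each crib letter from the matching ciphertext letter (mod 26):
t(19)−g(6)=13 → n
b(1)−z(25)=-24≡2 → c
d(3)−o(14)=-11≡15 → p
e(4)−j(9)=-5≡21 → v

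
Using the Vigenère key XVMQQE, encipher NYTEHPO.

KTFUXTL

Repeat the key across the message: XVMQQEX
N(13)+X(23): 36≡10 → K
Y(24)+V(21): 45≡19 → T
T(19)+M(12): 31≡5 → F
E(4)+Q(16): 20 → U
H(7)+Q(16): 23 → X
P(15)+E(4): 19 → T
O(14)+X(23): 37≡11 → L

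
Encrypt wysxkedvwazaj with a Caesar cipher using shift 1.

xztylfewxbabk

w(22): 22+1=23 → x
y(24): 24+1=25 → z
s(18): 18+1=19 → t
x(23): 23+1=24 → y
k(10): 10+1=11 → l
e(4): 4+1=5 → f
d(3): 3+1=4 → e
v(21): 21+1=22 → w
w(22): 22+1=23 → x
a(0): 0+1=1 → b
z(25): 25+1=26≡0 → a
a(0): 0+1=1 → b
j(9): 9+1=10 → k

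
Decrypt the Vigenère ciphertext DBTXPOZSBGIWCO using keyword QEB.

Repeat the key across the ciphertext: QEBQEBQEBQEBQE
D(3)−Q(16): -13≡13 → N
B(1)−E(4): -3≡23 → X
T(19)−B(1): 18 → S
X(23)−Q(16): 7 → H
P(15)−E(4): 11 → L
O(14)−B(1): 13 → N
Z(25)−Q(16): 9 → J
S(18)−E(4): 14 → O
B(1)−B(1): 0 → A
G(6)−Q(16): -10≡16 → Q
I(8)−E(4): 4 → E
W(22)−B(1): 21 → V
C(2)−Q(16): -14≡12 → M
O(14)−E(4): 10 → K

NXSHLNJOAQEVMK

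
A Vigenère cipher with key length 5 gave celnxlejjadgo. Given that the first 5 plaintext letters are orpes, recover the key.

onwjf

Subtract each crib letter from the matching ciphertext letter (mod 26):
c(2)−o(14)=-12≡14 → o
e(4)−r(17)=-13≡13 → n
l(11)−p(15)=-4≡22 → w
n(13)−e(4)=9 → j
x(23)−s(18)=5 → f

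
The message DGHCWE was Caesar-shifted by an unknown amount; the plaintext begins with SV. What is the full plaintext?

SVWRLT

From the crib: D(3)−S(18)=-15≡11, so the shift is 11.
Subtract 11 from each ciphertext letter:
D(3): 3−11=-8≡18 → S
G(6): 6−11=-5≡21 → V
H(7): 7−11=-4≡22 → W
C(2): 2−11=-9≡17 → R
W(22): 22−11=11 → L
E(4): 4−11=-7≡19 → T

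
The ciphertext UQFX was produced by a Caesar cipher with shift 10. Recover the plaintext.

U(20): 20−10=10 → K
Q(16): 16−10=6 → G
F(5): 5−10=-5≡21 → V
X(23): 23−10=13 → N

KGVN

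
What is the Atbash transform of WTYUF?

W(22) → D(3)
T(19) → G(6)
Y(24) → B(1)
U(20) → F(5)
F(5) → U(20)

DGBFU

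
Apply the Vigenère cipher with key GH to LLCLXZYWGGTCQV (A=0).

RSISDGEDMNZJWC

Repeat the key across the message: GHGHGHGHGHGHGH
L(11)+G(6): 17 → R
L(11)+H(7): 18 → S
C(2)+G(6): 8 → I
L(11)+H(7): 18 → S
X(23)+G(6): 29≡3 → D
Z(25)+H(7): 32≡6 → G
Y(24)+G(6): 30≡4 → E
W(22)+H(7): 29≡3 → D
G(6)+G(6): 12 → M
G(6)+H(7): 13 → N
T(19)+G(6): 25 → Z
C(2)+H(7): 9 → J
Q(16)+G(6): 22 → W
V(21)+H(7): 28≡2 → C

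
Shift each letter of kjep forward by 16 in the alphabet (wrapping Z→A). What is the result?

azuf

k(10): 10+16=26≡0 → a
j(9): 9+16=25 → z
e(4): 4+16=20 → u
p(15): 15+16=31≡5 → f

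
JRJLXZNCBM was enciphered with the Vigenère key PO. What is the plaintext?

UDUXILYOMY

Repeat the key across the ciphertext: POPOPOPOPO
J(9)−P(15): -6≡20 → U
R(17)−O(14): 3 → D
J(9)−P(15): -6≡20 → U
L(11)−O(14): -3≡23 → X
X(23)−P(15): 8 → I
Z(25)−O(14): 11 → L
N(13)−P(15): -2≡24 → Y
C(2)−O(14): -12≡14 → O
B(1)−P(15): -14≡12 → M
M(12)−O(14): -2≡24 → Y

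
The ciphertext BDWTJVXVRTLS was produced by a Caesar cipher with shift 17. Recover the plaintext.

B(1): 1−17=-16≡10 → K
D(3): 3−17=-14≡12 → M
W(22): 22−17=5 → F
T(19): 19−17=2 → C
J(9): 9−17=-8≡18 → S
V(21): 21−17=4 → E
X(23): 23−17=6 → G
V(21): 21−17=4 → E
R(17): 17−17=0 → A
T(19): 19−17=2 → C
L(11): 11−17=-6≡20 → U
S(18): 18−17=1 → B

KMFCSEGEACUB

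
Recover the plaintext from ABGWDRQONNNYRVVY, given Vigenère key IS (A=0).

SJYEVZIWFVFGJDNG

Repeat the key across the ciphertext: ISISISISISISISIS
A(0)−I(8): -8≡18 → S
B(1)−S(18): -17≡9 → J
G(6)−I(8): -2≡24 → Y
W(22)−S(18): 4 → E
D(3)−I(8): -5≡21 → V
R(17)−S(18): -1≡25 → Z
Q(16)−I(8): 8 → I
O(14)−S(18): -4≡22 → W
N(13)−I(8): 5 → F
N(13)−S(18): -5≡21 → V
N(13)−I(8): 5 → F
Y(24)−S(18): 6 → G
R(17)−I(8): 9 → J
V(21)−S(18): 3 → D
V(21)−I(8): 13 → N
Y(24)−S(18): 6 → G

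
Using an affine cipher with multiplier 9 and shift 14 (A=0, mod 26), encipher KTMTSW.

K(10): 9·10+14=104≡0 → A
T(19): 9·19+14=185≡3 → D
M(12): 9·12+14=122≡18 → S
T(19): 9·19+14=185≡3 → D
S(18): 9·18+14=176≡20 → U
W(22): 9·22+14=212≡4 → E

ADSDUE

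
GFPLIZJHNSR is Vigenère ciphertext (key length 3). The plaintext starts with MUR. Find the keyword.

Subtract each crib letter from the matching ciphertext letter (mod 26):
G(6)−M(12)=-6≡20 → U
F(5)−U(20)=-15≡11 → L
P(15)−R(17)=-2≡24 → Y

ULY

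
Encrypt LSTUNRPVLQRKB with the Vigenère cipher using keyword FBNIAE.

QTGCNVUWYYROG

Repeat the key across the message: FBNIAEFBNIAEF
L(11)+F(5): 16 → Q
S(18)+B(1): 19 → T
T(19)+N(13): 32≡6 → G
U(20)+I(8): 28≡2 → C
N(13)+A(0): 13 → N
R(17)+E(4): 21 → V
P(15)+F(5): 20 → U
V(21)+B(1): 22 → W
L(11)+N(13): 24 → Y
Q(16)+I(8): 24 → Y
R(17)+A(0): 17 → R
K(10)+E(4): 14 → O
B(1)+F(5): 6 → G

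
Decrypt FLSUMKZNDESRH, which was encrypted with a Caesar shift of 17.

OUBDVTIWMNBAQ

F(5): 5−17=-12≡14 → O
L(11): 11−17=-6≡20 → U
S(18): 18−17=1 → B
U(20): 20−17=3 → D
M(12): 12−17=-5≡21 → V
K(10): 10−17=-7≡19 → T
Z(25): 25−17=8 → I
N(13): 13−17=-4≡22 → W
D(3): 3−17=-14≡12 → M
E(4): 4−17=-13≡13 → N
S(18): 18−17=1 → B
R(17): 17−17=0 → A
H(7): 7−17=-10≡16 → Q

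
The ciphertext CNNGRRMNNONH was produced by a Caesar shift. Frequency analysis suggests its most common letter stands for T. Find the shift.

20

The most frequent ciphertext letter is N (appears 5 times).
N is position 13; T is position 19.
Shift = -6≡20.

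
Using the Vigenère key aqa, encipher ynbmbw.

ydbmrw

Repeat the key across the message: aqaaqa
y(24)+a(0): 24 → y
n(13)+q(16): 29≡3 → d
b(1)+a(0): 1 → b
m(12)+a(0): 12 → m
b(1)+q(16): 17 → r
w(22)+a(0): 22 → w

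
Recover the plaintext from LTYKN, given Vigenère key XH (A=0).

OMBDQ

Repeat the key across the ciphertext: XHXHX
L(11)−X(23): -12≡14 → O
T(19)−H(7): 12 → M
Y(24)−X(23): 1 → B
K(10)−H(7): 3 → D
N(13)−X(23): -10≡16 → Q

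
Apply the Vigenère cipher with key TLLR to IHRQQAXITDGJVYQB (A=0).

BSCHJLIZMORAOJBS

Repeat the key across the message: TLLRTLLRTLLRTLLR
I(8)+T(19): 27≡1 → B
H(7)+L(11): 18 → S
R(17)+L(11): 28≡2 → C
Q(16)+R(17): 33≡7 → H
Q(16)+T(19): 35≡9 → J
A(0)+L(11): 11 → L
X(23)+L(11): 34≡8 → I
I(8)+R(17): 25 → Z
T(19)+T(19): 38≡12 → M
D(3)+L(11): 14 → O
G(6)+L(11): 17 → R
J(9)+R(17): 26≡0 → A
V(21)+T(19): 40≡14 → O
Y(24)+L(11): 35≡9 → J
Q(16)+L(11): 27≡1 → B
B(1)+R(17): 18 → S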